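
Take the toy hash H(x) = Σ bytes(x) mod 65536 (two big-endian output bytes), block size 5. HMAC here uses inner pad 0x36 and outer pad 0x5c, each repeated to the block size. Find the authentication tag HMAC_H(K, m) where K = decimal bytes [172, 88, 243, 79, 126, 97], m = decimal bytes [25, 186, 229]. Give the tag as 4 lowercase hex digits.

0290

Key decimal bytes [172, 88, 243, 79, 126, 97] = ac 58 f3 4f 7e 61 is 6 bytes > B = 5, so hash it first: H(key) = 03 25, then zero-pad to 5 bytes: K' = 03 25 00 00 00.
K' ⊕ ipad = 35 13 36 36 36.  K' ⊕ opad = 5f 79 5c 5c 5c.
Inner input = (K'⊕ipad) ∥ m = 35 13 36 36 36 ∥ 19 ba e5.
Inner hash: sum = 53+19+54+54+54+25+186+229 = 674 → 02 a2.
Outer input = (K'⊕opad) ∥ inner = 5f 79 5c 5c 5c ∥ 02 a2.
Outer hash (tag): sum = 95+121+92+92+92+2+162 = 656 → 02 90.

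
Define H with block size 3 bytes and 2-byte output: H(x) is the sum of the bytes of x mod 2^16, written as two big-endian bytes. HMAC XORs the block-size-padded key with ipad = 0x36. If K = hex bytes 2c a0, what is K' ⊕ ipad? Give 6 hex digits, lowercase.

Key hex bytes 2c a0 is 2 bytes ≤ B = 3; zero-pad to 3 bytes: K' = 2c a0 00.
XOR each byte with 0x36: 2c⊕36=1a, a0⊕36=96, 00⊕36=36.

1a9636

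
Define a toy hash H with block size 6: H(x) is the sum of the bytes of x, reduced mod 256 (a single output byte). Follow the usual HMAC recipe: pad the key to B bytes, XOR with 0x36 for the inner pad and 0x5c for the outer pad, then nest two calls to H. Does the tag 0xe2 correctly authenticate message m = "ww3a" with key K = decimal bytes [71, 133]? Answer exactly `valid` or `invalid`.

valid

Key decimal bytes [71, 133] = 47 85 is 2 bytes ≤ B = 6; zero-pad to 6 bytes: K' = 47 85 00 00 00 00.
K' ⊕ ipad = 71 b3 36 36 36 36; K' ⊕ opad = 1b d9 5c 5c 5c 5c.
Inner hash: sum = 113+179+54+54+54+54+119+119+51+97 = 894; mod 256 = 126 → 7e.
Outer hash (recomputed tag): sum = 27+217+92+92+92+92+126 = 738; mod 256 = 226 → e2.
Recomputed tag = e2; claimed = e2 → match.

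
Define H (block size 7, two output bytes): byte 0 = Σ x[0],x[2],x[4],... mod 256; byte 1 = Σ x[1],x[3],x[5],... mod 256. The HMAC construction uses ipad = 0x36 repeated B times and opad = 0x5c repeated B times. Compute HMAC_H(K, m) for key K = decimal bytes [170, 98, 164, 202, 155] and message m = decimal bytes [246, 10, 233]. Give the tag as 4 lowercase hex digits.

Key decimal bytes [170, 98, 164, 202, 155] = aa 62 a4 ca 9b is 5 bytes ≤ B = 7; zero-pad to 7 bytes: K' = aa 62 a4 ca 9b 00 00.
K' ⊕ ipad = 9c 54 92 fc ad 36 36.  K' ⊕ opad = f6 3e f8 96 c7 5c 5c.
Inner input = (K'⊕ipad) ∥ m = 9c 54 92 fc ad 36 36 ∥ f6 0a e9.
Inner hash: even-index sum = 539 mod 256 = 27; odd-index sum = 869 mod 256 = 101 → 1b 65.
Outer input = (K'⊕opad) ∥ inner = f6 3e f8 96 c7 5c 5c ∥ 1b 65.
Outer hash (tag): even-index sum = 886 mod 256 = 118; odd-index sum = 331 mod 256 = 75 → 76 4b.

764b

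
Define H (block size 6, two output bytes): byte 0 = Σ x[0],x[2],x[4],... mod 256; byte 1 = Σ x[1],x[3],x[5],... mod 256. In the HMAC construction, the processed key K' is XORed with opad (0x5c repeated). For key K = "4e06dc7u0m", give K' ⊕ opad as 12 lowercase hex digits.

73bc5c5c5c5c

Key "4e06dc7u0m" = 34 65 30 36 64 63 37 75 30 6d is 10 bytes > B = 6, so hash it first: H(key) = 2f e0, then zero-pad to 6 bytes: K' = 2f e0 00 00 00 00.
XOR each byte with 0x5c: 2f⊕5c=73, e0⊕5c=bc, 00⊕5c=5c, 00⊕5c=5c, 00⊕5c=5c, 00⊕5c=5c.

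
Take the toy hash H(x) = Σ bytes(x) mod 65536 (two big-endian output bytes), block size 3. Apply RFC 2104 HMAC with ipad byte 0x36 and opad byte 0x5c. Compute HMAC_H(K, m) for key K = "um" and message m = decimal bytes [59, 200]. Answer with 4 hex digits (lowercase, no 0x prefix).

018e

Key "um" = 75 6d is 2 bytes ≤ B = 3; zero-pad to 3 bytes: K' = 75 6d 00.
K' ⊕ ipad = 43 5b 36.  K' ⊕ opad = 29 31 5c.
Inner input = (K'⊕ipad) ∥ m = 43 5b 36 ∥ 3b c8.
Inner hash: sum = 67+91+54+59+200 = 471 → 01 d7.
Outer input = (K'⊕opad) ∥ inner = 29 31 5c ∥ 01 d7.
Outer hash (tag): sum = 41+49+92+1+215 = 398 → 01 8e.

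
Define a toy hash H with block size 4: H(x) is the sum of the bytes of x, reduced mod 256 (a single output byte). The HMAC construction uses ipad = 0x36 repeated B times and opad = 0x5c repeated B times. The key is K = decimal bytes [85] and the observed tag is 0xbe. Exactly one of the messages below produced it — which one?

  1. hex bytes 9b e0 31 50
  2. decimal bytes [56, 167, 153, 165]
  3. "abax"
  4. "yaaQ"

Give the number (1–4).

3

Key decimal bytes [85] = 55 is 1 byte ≤ B = 4; zero-pad to 4 bytes: K' = 55 00 00 00.
K' ⊕ ipad = 63 36 36 36; K' ⊕ opad = 09 5c 5c 5c.
m1: inner = H(63 36 36 36 9b e0 31 50) = 01; tag = H(09 5c 5c 5c 01) = 1e
m2: inner = H(63 36 36 36 38 a7 99 a5) = 22; tag = H(09 5c 5c 5c 22) = 3f
m3: inner = H(63 36 36 36 61 62 61 78) = a1; tag = H(09 5c 5c 5c a1) = be ← matches
m4: inner = H(63 36 36 36 79 61 61 51) = 91; tag = H(09 5c 5c 5c 91) = ae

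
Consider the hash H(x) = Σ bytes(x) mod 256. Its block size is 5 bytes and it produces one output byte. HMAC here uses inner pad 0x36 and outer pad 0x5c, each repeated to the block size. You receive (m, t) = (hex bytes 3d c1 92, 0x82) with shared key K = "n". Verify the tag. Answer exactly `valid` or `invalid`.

Key "n" = 6e is 1 byte ≤ B = 5; zero-pad to 5 bytes: K' = 6e 00 00 00 00.
K' ⊕ ipad = 58 36 36 36 36; K' ⊕ opad = 32 5c 5c 5c 5c.
Inner hash: sum = 88+54+54+54+54+61+193+146 = 704; mod 256 = 192 → c0.
Outer hash (recomputed tag): sum = 50+92+92+92+92+192 = 610; mod 256 = 98 → 62.
Recomputed tag = 62; claimed = 82 → mismatch.

invalid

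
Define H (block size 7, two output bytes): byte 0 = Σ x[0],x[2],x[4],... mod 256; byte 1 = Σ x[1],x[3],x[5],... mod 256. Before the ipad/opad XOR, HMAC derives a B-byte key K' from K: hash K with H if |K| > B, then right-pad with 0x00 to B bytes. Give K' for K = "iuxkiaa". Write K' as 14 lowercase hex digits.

6975786b696161

Key "iuxkiaa" = 69 75 78 6b 69 61 61 is exactly B = 7 bytes: K' = 69 75 78 6b 69 61 61.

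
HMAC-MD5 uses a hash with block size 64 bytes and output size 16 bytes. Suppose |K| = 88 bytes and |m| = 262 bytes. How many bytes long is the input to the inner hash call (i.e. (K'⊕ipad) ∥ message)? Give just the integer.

326

Key is 88 > 64 bytes, so it is hashed to 16 bytes then zero-padded to 64: |K'| = 64.
Inner input = (K'⊕ipad) ∥ m → 64 + 262 = 326 bytes.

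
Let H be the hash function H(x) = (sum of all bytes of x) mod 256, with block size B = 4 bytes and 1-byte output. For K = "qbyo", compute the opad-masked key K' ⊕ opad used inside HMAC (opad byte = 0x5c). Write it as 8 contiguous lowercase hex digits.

2d3e2533

Key "qbyo" = 71 62 79 6f is exactly B = 4 bytes: K' = 71 62 79 6f.
XOR each byte with 0x5c: 71⊕5c=2d, 62⊕5c=3e, 79⊕5c=25, 6f⊕5c=33.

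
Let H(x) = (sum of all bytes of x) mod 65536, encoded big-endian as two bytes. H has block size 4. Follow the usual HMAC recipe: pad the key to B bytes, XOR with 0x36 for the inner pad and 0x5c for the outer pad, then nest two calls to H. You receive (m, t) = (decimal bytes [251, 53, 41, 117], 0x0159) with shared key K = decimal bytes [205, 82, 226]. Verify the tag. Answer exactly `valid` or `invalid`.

Key decimal bytes [205, 82, 226] = cd 52 e2 is 3 bytes ≤ B = 4; zero-pad to 4 bytes: K' = cd 52 e2 00.
K' ⊕ ipad = fb 64 d4 36; K' ⊕ opad = 91 0e be 5c.
Inner hash: sum = 251+100+212+54+251+53+41+117 = 1079 → 04 37.
Outer hash (recomputed tag): sum = 145+14+190+92+4+55 = 500 → 01 f4.
Recomputed tag = 01f4; claimed = 0159 → mismatch.

invalid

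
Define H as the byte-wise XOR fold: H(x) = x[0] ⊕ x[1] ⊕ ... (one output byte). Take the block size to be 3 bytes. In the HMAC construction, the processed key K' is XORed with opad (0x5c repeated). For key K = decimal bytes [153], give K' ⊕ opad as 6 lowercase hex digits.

c55c5c

Key decimal bytes [153] = 99 is 1 byte ≤ B = 3; zero-pad to 3 bytes: K' = 99 00 00.
XOR each byte with 0x5c: 99⊕5c=c5, 00⊕5c=5c, 00⊕5c=5c.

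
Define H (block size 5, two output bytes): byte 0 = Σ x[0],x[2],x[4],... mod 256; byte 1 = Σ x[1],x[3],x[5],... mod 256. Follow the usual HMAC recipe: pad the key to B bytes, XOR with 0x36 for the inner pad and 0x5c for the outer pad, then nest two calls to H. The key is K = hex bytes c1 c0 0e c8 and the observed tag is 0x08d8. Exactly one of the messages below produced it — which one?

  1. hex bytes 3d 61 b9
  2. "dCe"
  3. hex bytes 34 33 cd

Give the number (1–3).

2

Key hex bytes c1 c0 0e c8 is 4 bytes ≤ B = 5; zero-pad to 5 bytes: K' = c1 c0 0e c8 00.
K' ⊕ ipad = f7 f6 38 fe 36; K' ⊕ opad = 9d 9c 52 94 5c.
m1: inner = H(f7 f6 38 fe 36 3d 61 b9) = c6 ea; tag = H(9d 9c 52 94 5c c6 ea) = 35f6
m2: inner = H(f7 f6 38 fe 36 64 43 65) = a8 bd; tag = H(9d 9c 52 94 5c a8 bd) = 08d8 ← matches
m3: inner = H(f7 f6 38 fe 36 34 33 cd) = 98 f5; tag = H(9d 9c 52 94 5c 98 f5) = 40c8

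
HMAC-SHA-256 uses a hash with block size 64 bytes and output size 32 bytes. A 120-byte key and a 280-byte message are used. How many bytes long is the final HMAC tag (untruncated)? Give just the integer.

The tag is one SHA-256 digest: 32 bytes.

32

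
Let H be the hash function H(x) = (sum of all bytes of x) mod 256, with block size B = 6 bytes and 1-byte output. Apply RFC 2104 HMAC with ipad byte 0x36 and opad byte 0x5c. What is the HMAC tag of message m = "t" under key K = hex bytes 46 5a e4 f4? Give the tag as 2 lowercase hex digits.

88

Key hex bytes 46 5a e4 f4 is 4 bytes ≤ B = 6; zero-pad to 6 bytes: K' = 46 5a e4 f4 00 00.
K' ⊕ ipad = 70 6c d2 c2 36 36.  K' ⊕ opad = 1a 06 b8 a8 5c 5c.
Inner input = (K'⊕ipad) ∥ m = 70 6c d2 c2 36 36 ∥ 74.
Inner hash: sum = 112+108+210+194+54+54+116 = 848; mod 256 = 80 → 50.
Outer input = (K'⊕opad) ∥ inner = 1a 06 b8 a8 5c 5c ∥ 50.
Outer hash (tag): sum = 26+6+184+168+92+92+80 = 648; mod 256 = 136 → 88.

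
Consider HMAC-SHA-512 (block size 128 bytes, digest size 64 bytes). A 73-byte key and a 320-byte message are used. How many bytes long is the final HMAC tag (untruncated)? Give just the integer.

64

The tag is one SHA-512 digest: 64 bytes.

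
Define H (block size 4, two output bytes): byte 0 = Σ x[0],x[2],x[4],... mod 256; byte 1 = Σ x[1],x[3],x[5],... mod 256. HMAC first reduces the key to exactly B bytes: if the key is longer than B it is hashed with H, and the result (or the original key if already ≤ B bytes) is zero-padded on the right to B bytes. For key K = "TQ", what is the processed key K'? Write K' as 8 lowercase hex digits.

54510000

Key "TQ" = 54 51 is 2 bytes ≤ B = 4; zero-pad to 4 bytes: K' = 54 51 00 00.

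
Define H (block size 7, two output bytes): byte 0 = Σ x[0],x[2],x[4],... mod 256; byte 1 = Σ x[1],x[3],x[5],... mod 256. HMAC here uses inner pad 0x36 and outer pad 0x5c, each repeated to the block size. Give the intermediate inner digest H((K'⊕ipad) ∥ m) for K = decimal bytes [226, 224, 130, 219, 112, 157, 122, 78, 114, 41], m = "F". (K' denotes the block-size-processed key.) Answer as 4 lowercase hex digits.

98ab

Key decimal bytes [226, 224, 130, 219, 112, 157, 122, 78, 114, 41] = e2 e0 82 db 70 9d 7a 4e 72 29 is 10 bytes > B = 7, so hash it first: H(key) = c0 cf, then zero-pad to 7 bytes: K' = c0 cf 00 00 00 00 00.
K' ⊕ ipad = f6 f9 36 36 36 36 36.
Inner input = f6 f9 36 36 36 36 36 ∥ 46.
Inner hash: even-index sum = 408 mod 256 = 152; odd-index sum = 427 mod 256 = 171 → 98 ab.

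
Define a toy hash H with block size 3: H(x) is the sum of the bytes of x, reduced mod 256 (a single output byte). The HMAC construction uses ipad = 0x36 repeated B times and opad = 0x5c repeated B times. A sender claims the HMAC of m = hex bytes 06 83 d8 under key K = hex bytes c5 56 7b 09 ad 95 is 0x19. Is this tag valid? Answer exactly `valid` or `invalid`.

valid

Key hex bytes c5 56 7b 09 ad 95 is 6 bytes > B = 3, so hash it first: H(key) = e1, then zero-pad to 3 bytes: K' = e1 00 00.
K' ⊕ ipad = d7 36 36; K' ⊕ opad = bd 5c 5c.
Inner hash: sum = 215+54+54+6+131+216 = 676; mod 256 = 164 → a4.
Outer hash (recomputed tag): sum = 189+92+92+164 = 537; mod 256 = 25 → 19.
Recomputed tag = 19; claimed = 19 → match.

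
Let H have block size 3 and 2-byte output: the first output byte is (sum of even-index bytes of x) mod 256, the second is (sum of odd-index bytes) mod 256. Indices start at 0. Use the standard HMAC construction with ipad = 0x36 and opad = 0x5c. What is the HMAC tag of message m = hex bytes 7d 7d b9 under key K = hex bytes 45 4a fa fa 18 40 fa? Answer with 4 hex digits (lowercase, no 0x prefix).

51f2

Key hex bytes 45 4a fa fa 18 40 fa is 7 bytes > B = 3, so hash it first: H(key) = 51 84, then zero-pad to 3 bytes: K' = 51 84 00.
K' ⊕ ipad = 67 b2 36.  K' ⊕ opad = 0d d8 5c.
Inner input = (K'⊕ipad) ∥ m = 67 b2 36 ∥ 7d 7d b9.
Inner hash: even-index sum = 282 mod 256 = 26; odd-index sum = 488 mod 256 = 232 → 1a e8.
Outer input = (K'⊕opad) ∥ inner = 0d d8 5c ∥ 1a e8.
Outer hash (tag): even-index sum = 337 mod 256 = 81; odd-index sum = 242 mod 256 = 242 → 51 f2.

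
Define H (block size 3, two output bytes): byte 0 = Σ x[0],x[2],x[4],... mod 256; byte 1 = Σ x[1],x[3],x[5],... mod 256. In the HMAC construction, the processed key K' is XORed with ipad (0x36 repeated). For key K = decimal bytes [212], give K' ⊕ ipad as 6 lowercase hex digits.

e23636

Key decimal bytes [212] = d4 is 1 byte ≤ B = 3; zero-pad to 3 bytes: K' = d4 00 00.
XOR each byte with 0x36: d4⊕36=e2, 00⊕36=36, 00⊕36=36.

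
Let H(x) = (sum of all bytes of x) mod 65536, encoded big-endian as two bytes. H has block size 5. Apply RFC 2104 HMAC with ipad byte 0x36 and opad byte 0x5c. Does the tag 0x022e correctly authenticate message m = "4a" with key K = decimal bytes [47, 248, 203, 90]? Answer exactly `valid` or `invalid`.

Key decimal bytes [47, 248, 203, 90] = 2f f8 cb 5a is 4 bytes ≤ B = 5; zero-pad to 5 bytes: K' = 2f f8 cb 5a 00.
K' ⊕ ipad = 19 ce fd 6c 36; K' ⊕ opad = 73 a4 97 06 5c.
Inner hash: sum = 25+206+253+108+54+52+97 = 795 → 03 1b.
Outer hash (recomputed tag): sum = 115+164+151+6+92+3+27 = 558 → 02 2e.
Recomputed tag = 022e; claimed = 022e → match.

valid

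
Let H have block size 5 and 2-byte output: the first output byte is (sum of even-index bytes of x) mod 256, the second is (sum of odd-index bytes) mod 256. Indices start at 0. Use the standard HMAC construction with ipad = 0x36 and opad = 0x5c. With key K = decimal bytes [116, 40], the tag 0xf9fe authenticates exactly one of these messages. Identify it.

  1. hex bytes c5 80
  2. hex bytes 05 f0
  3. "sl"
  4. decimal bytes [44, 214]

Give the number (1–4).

1

Key decimal bytes [116, 40] = 74 28 is 2 bytes ≤ B = 5; zero-pad to 5 bytes: K' = 74 28 00 00 00.
K' ⊕ ipad = 42 1e 36 36 36; K' ⊕ opad = 28 74 5c 5c 5c.
m1: inner = H(42 1e 36 36 36 c5 80) = 2e 19; tag = H(28 74 5c 5c 5c 2e 19) = f9fe ← matches
m2: inner = H(42 1e 36 36 36 05 f0) = 9e 59; tag = H(28 74 5c 5c 5c 9e 59) = 396e
m3: inner = H(42 1e 36 36 36 73 6c) = 1a c7; tag = H(28 74 5c 5c 5c 1a c7) = a7ea
m4: inner = H(42 1e 36 36 36 2c d6) = 84 80; tag = H(28 74 5c 5c 5c 84 80) = 6054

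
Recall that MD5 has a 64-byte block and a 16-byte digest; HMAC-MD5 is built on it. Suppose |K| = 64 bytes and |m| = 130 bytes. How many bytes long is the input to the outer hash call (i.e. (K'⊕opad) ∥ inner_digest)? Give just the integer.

Key is 64 ≤ 64 bytes, zero-padded: |K'| = 64.
Outer input = (K'⊕opad) ∥ H(inner) → 64 + 16 = 80 bytes.

80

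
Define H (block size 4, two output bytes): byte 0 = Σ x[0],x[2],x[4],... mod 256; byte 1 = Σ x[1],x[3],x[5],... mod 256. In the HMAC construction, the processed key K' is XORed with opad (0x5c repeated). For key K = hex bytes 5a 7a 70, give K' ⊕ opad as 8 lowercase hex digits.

Key hex bytes 5a 7a 70 is 3 bytes ≤ B = 4; zero-pad to 4 bytes: K' = 5a 7a 70 00.
XOR each byte with 0x5c: 5a⊕5c=06, 7a⊕5c=26, 70⊕5c=2c, 00⊕5c=5c.

06262c5c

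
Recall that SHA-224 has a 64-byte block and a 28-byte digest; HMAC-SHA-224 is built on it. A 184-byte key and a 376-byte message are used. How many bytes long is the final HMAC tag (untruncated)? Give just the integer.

28

The tag is one SHA-224 digest: 28 bytes.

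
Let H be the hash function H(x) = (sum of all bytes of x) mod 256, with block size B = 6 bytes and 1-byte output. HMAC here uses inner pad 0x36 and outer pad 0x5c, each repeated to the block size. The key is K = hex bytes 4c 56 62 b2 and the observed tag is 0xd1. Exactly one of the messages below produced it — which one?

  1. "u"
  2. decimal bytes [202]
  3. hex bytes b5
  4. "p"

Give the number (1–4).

Key hex bytes 4c 56 62 b2 is 4 bytes ≤ B = 6; zero-pad to 6 bytes: K' = 4c 56 62 b2 00 00.
K' ⊕ ipad = 7a 60 54 84 36 36; K' ⊕ opad = 10 0a 3e ee 5c 5c.
m1: inner = H(7a 60 54 84 36 36 75) = 93; tag = H(10 0a 3e ee 5c 5c 93) = 91
m2: inner = H(7a 60 54 84 36 36 ca) = e8; tag = H(10 0a 3e ee 5c 5c e8) = e6
m3: inner = H(7a 60 54 84 36 36 b5) = d3; tag = H(10 0a 3e ee 5c 5c d3) = d1 ← matches
m4: inner = H(7a 60 54 84 36 36 70) = 8e; tag = H(10 0a 3e ee 5c 5c 8e) = 8c

3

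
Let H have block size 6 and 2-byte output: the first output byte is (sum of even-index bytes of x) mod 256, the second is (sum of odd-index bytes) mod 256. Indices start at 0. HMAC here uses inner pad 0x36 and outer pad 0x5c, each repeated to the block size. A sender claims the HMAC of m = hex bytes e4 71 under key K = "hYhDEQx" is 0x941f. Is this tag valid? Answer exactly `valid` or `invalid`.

valid

Key "hYhDEQx" = 68 59 68 44 45 51 78 is 7 bytes > B = 6, so hash it first: H(key) = 8d ee, then zero-pad to 6 bytes: K' = 8d ee 00 00 00 00.
K' ⊕ ipad = bb d8 36 36 36 36; K' ⊕ opad = d1 b2 5c 5c 5c 5c.
Inner hash: even-index sum = 523 mod 256 = 11; odd-index sum = 437 mod 256 = 181 → 0b b5.
Outer hash (recomputed tag): even-index sum = 404 mod 256 = 148; odd-index sum = 543 mod 256 = 31 → 94 1f.
Recomputed tag = 941f; claimed = 941f → match.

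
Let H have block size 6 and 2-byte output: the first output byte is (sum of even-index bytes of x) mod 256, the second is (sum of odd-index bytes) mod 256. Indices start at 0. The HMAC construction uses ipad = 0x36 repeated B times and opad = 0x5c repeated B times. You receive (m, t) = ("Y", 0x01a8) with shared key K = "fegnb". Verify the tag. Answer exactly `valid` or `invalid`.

Key "fegnb" = 66 65 67 6e 62 is 5 bytes ≤ B = 6; zero-pad to 6 bytes: K' = 66 65 67 6e 62 00.
K' ⊕ ipad = 50 53 51 58 54 36; K' ⊕ opad = 3a 39 3b 32 3e 5c.
Inner hash: even-index sum = 334 mod 256 = 78; odd-index sum = 225 mod 256 = 225 → 4e e1.
Outer hash (recomputed tag): even-index sum = 257 mod 256 = 1; odd-index sum = 424 mod 256 = 168 → 01 a8.
Recomputed tag = 01a8; claimed = 01a8 → match.

valid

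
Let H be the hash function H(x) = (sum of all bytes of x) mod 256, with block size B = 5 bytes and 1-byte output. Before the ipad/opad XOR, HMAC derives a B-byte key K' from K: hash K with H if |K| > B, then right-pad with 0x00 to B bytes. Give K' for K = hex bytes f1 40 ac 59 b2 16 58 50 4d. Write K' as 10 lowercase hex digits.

f300000000

|K| = 9 > B = 5, so first hash the key.
H(K): sum = 241+64+172+89+178+22+88+80+77 = 1011; mod 256 = 243 → f3.
Zero-pad H(K) = f3 to 5 bytes: K' = f3 00 00 00 00.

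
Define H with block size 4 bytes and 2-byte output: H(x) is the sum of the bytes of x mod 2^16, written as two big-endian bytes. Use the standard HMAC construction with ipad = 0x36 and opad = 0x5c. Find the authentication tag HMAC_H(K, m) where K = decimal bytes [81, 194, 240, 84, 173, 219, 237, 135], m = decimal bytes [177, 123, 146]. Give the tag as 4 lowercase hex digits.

Key decimal bytes [81, 194, 240, 84, 173, 219, 237, 135] = 51 c2 f0 54 ad db ed 87 is 8 bytes > B = 4, so hash it first: H(key) = 05 53, then zero-pad to 4 bytes: K' = 05 53 00 00.
K' ⊕ ipad = 33 65 36 36.  K' ⊕ opad = 59 0f 5c 5c.
Inner input = (K'⊕ipad) ∥ m = 33 65 36 36 ∥ b1 7b 92.
Inner hash: sum = 51+101+54+54+177+123+146 = 706 → 02 c2.
Outer input = (K'⊕opad) ∥ inner = 59 0f 5c 5c ∥ 02 c2.
Outer hash (tag): sum = 89+15+92+92+2+194 = 484 → 01 e4.

01e4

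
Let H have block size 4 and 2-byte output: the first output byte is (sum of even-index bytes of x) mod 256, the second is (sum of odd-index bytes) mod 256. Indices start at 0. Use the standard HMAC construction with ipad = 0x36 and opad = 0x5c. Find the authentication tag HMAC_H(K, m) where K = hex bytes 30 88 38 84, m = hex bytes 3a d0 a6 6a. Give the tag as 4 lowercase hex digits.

Key hex bytes 30 88 38 84 is exactly B = 4 bytes: K' = 30 88 38 84.
K' ⊕ ipad = 06 be 0e b2.  K' ⊕ opad = 6c d4 64 d8.
Inner input = (K'⊕ipad) ∥ m = 06 be 0e b2 ∥ 3a d0 a6 6a.
Inner hash: even-index sum = 244 mod 256 = 244; odd-index sum = 682 mod 256 = 170 → f4 aa.
Outer input = (K'⊕opad) ∥ inner = 6c d4 64 d8 ∥ f4 aa.
Outer hash (tag): even-index sum = 452 mod 256 = 196; odd-index sum = 598 mod 256 = 86 → c4 56.

c456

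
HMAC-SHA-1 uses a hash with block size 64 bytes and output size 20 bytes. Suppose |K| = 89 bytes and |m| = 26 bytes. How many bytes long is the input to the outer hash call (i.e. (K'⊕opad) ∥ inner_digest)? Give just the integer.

84

Key is 89 > 64 bytes, so it is hashed to 20 bytes then zero-padded to 64: |K'| = 64.
Outer input = (K'⊕opad) ∥ H(inner) → 64 + 20 = 84 bytes.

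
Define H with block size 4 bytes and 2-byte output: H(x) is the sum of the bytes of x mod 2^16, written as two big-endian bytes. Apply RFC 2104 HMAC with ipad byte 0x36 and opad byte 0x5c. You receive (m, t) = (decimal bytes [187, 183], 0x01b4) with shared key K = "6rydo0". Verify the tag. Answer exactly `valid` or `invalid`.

Key "6rydo0" = 36 72 79 64 6f 30 is 6 bytes > B = 4, so hash it first: H(key) = 02 24, then zero-pad to 4 bytes: K' = 02 24 00 00.
K' ⊕ ipad = 34 12 36 36; K' ⊕ opad = 5e 78 5c 5c.
Inner hash: sum = 52+18+54+54+187+183 = 548 → 02 24.
Outer hash (recomputed tag): sum = 94+120+92+92+2+36 = 436 → 01 b4.
Recomputed tag = 01b4; claimed = 01b4 → match.

valid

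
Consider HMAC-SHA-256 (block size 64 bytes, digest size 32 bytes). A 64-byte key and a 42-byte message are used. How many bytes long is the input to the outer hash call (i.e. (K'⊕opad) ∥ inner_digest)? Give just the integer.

Key is 64 ≤ 64 bytes, zero-padded: |K'| = 64.
Outer input = (K'⊕opad) ∥ H(inner) → 64 + 32 = 96 bytes.

96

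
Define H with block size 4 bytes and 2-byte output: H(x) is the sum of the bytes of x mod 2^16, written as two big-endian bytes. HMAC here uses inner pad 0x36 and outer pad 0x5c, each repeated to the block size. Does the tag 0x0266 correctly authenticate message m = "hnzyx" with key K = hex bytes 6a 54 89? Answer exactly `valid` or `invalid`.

valid

Key hex bytes 6a 54 89 is 3 bytes ≤ B = 4; zero-pad to 4 bytes: K' = 6a 54 89 00.
K' ⊕ ipad = 5c 62 bf 36; K' ⊕ opad = 36 08 d5 5c.
Inner hash: sum = 92+98+191+54+104+110+122+121+120 = 1012 → 03 f4.
Outer hash (recomputed tag): sum = 54+8+213+92+3+244 = 614 → 02 66.
Recomputed tag = 0266; claimed = 0266 → match.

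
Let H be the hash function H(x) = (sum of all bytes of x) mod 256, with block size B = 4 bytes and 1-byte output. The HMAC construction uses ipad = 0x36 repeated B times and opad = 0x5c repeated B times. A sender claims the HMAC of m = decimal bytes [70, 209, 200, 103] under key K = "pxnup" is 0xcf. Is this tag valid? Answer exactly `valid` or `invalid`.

Key "pxnup" = 70 78 6e 75 70 is 5 bytes > B = 4, so hash it first: H(key) = 3b, then zero-pad to 4 bytes: K' = 3b 00 00 00.
K' ⊕ ipad = 0d 36 36 36; K' ⊕ opad = 67 5c 5c 5c.
Inner hash: sum = 13+54+54+54+70+209+200+103 = 757; mod 256 = 245 → f5.
Outer hash (recomputed tag): sum = 103+92+92+92+245 = 624; mod 256 = 112 → 70.
Recomputed tag = 70; claimed = cf → mismatch.

invalid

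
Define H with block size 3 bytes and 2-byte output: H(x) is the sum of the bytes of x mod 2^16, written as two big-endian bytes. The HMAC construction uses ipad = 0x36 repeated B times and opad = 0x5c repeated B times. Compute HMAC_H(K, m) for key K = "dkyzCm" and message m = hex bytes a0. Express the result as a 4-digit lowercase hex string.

Key "dkyzCm" = 64 6b 79 7a 43 6d is 6 bytes > B = 3, so hash it first: H(key) = 02 72, then zero-pad to 3 bytes: K' = 02 72 00.
K' ⊕ ipad = 34 44 36.  K' ⊕ opad = 5e 2e 5c.
Inner input = (K'⊕ipad) ∥ m = 34 44 36 ∥ a0.
Inner hash: sum = 52+68+54+160 = 334 → 01 4e.
Outer input = (K'⊕opad) ∥ inner = 5e 2e 5c ∥ 01 4e.
Outer hash (tag): sum = 94+46+92+1+78 = 311 → 01 37.

0137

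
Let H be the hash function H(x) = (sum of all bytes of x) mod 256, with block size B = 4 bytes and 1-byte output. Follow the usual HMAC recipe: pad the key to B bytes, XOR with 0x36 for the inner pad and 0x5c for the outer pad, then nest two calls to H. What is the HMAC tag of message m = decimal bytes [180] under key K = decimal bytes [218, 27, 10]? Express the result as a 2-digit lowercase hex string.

Key decimal bytes [218, 27, 10] = da 1b 0a is 3 bytes ≤ B = 4; zero-pad to 4 bytes: K' = da 1b 0a 00.
K' ⊕ ipad = ec 2d 3c 36.  K' ⊕ opad = 86 47 56 5c.
Inner input = (K'⊕ipad) ∥ m = ec 2d 3c 36 ∥ b4.
Inner hash: sum = 236+45+60+54+180 = 575; mod 256 = 63 → 3f.
Outer input = (K'⊕opad) ∥ inner = 86 47 56 5c ∥ 3f.
Outer hash (tag): sum = 134+71+86+92+63 = 446; mod 256 = 190 → be.

be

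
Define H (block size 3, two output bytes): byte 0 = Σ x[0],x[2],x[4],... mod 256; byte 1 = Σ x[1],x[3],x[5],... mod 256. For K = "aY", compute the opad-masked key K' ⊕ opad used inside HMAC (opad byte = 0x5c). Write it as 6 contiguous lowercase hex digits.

Key "aY" = 61 59 is 2 bytes ≤ B = 3; zero-pad to 3 bytes: K' = 61 59 00.
XOR each byte with 0x5c: 61⊕5c=3d, 59⊕5c=05, 00⊕5c=5c.

3d055c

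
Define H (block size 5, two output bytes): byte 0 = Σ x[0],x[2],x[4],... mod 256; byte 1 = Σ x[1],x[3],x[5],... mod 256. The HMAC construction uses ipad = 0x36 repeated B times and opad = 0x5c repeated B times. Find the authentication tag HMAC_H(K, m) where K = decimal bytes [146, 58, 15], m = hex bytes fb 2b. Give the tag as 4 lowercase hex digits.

ba00

Key decimal bytes [146, 58, 15] = 92 3a 0f is 3 bytes ≤ B = 5; zero-pad to 5 bytes: K' = 92 3a 0f 00 00.
K' ⊕ ipad = a4 0c 39 36 36.  K' ⊕ opad = ce 66 53 5c 5c.
Inner input = (K'⊕ipad) ∥ m = a4 0c 39 36 36 ∥ fb 2b.
Inner hash: even-index sum = 318 mod 256 = 62; odd-index sum = 317 mod 256 = 61 → 3e 3d.
Outer input = (K'⊕opad) ∥ inner = ce 66 53 5c 5c ∥ 3e 3d.
Outer hash (tag): even-index sum = 442 mod 256 = 186; odd-index sum = 256 mod 256 = 0 → ba 00.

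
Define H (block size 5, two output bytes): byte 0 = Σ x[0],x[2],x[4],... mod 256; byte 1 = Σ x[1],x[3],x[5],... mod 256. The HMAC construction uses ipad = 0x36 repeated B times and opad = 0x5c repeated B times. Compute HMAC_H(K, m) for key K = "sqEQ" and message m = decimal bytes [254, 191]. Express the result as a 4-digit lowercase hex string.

Key "sqEQ" = 73 71 45 51 is 4 bytes ≤ B = 5; zero-pad to 5 bytes: K' = 73 71 45 51 00.
K' ⊕ ipad = 45 47 73 67 36.  K' ⊕ opad = 2f 2d 19 0d 5c.
Inner input = (K'⊕ipad) ∥ m = 45 47 73 67 36 ∥ fe bf.
Inner hash: even-index sum = 429 mod 256 = 173; odd-index sum = 428 mod 256 = 172 → ad ac.
Outer input = (K'⊕opad) ∥ inner = 2f 2d 19 0d 5c ∥ ad ac.
Outer hash (tag): even-index sum = 336 mod 256 = 80; odd-index sum = 231 mod 256 = 231 → 50 e7.

50e7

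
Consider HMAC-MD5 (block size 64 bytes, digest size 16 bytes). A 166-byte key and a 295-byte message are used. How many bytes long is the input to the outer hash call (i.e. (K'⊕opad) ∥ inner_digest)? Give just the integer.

Key is 166 > 64 bytes, so it is hashed to 16 bytes then zero-padded to 64: |K'| = 64.
Outer input = (K'⊕opad) ∥ H(inner) → 64 + 16 = 80 bytes.

80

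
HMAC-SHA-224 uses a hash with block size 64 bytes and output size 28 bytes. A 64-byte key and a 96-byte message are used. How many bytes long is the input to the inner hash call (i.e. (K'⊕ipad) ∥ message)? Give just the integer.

160

Key is 64 ≤ 64 bytes, zero-padded: |K'| = 64.
Inner input = (K'⊕ipad) ∥ m → 64 + 96 = 160 bytes.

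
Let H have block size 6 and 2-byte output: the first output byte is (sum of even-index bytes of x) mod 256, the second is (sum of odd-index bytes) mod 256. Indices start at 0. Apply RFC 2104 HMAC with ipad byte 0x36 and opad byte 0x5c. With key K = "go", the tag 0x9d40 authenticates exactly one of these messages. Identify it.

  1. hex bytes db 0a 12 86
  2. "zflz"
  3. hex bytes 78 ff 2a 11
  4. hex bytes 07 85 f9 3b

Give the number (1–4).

Key "go" = 67 6f is 2 bytes ≤ B = 6; zero-pad to 6 bytes: K' = 67 6f 00 00 00 00.
K' ⊕ ipad = 51 59 36 36 36 36; K' ⊕ opad = 3b 33 5c 5c 5c 5c.
m1: inner = H(51 59 36 36 36 36 db 0a 12 86) = aa 55; tag = H(3b 33 5c 5c 5c 5c aa 55) = 9d40 ← matches
m2: inner = H(51 59 36 36 36 36 7a 66 6c 7a) = a3 a5; tag = H(3b 33 5c 5c 5c 5c a3 a5) = 9690
m3: inner = H(51 59 36 36 36 36 78 ff 2a 11) = 5f d5; tag = H(3b 33 5c 5c 5c 5c 5f d5) = 52c0
m4: inner = H(51 59 36 36 36 36 07 85 f9 3b) = bd 85; tag = H(3b 33 5c 5c 5c 5c bd 85) = b070

1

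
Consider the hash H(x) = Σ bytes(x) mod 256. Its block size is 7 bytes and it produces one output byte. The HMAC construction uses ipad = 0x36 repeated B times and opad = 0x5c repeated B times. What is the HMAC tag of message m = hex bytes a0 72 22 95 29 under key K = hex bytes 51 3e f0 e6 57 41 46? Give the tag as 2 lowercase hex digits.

56

Key hex bytes 51 3e f0 e6 57 41 46 is exactly B = 7 bytes: K' = 51 3e f0 e6 57 41 46.
K' ⊕ ipad = 67 08 c6 d0 61 77 70.  K' ⊕ opad = 0d 62 ac ba 0b 1d 1a.
Inner input = (K'⊕ipad) ∥ m = 67 08 c6 d0 61 77 70 ∥ a0 72 22 95 29.
Inner hash: sum = 103+8+198+208+97+119+112+160+114+34+149+41 = 1343; mod 256 = 63 → 3f.
Outer input = (K'⊕opad) ∥ inner = 0d 62 ac ba 0b 1d 1a ∥ 3f.
Outer hash (tag): sum = 13+98+172+186+11+29+26+63 = 598; mod 256 = 86 → 56.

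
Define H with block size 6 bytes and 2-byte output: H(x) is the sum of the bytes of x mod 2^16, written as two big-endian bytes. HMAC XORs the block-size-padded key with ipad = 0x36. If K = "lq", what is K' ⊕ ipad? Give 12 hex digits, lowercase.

5a4736363636

Key "lq" = 6c 71 is 2 bytes ≤ B = 6; zero-pad to 6 bytes: K' = 6c 71 00 00 00 00.
XOR each byte with 0x36: 6c⊕36=5a, 71⊕36=47, 00⊕36=36, 00⊕36=36, 00⊕36=36, 00⊕36=36.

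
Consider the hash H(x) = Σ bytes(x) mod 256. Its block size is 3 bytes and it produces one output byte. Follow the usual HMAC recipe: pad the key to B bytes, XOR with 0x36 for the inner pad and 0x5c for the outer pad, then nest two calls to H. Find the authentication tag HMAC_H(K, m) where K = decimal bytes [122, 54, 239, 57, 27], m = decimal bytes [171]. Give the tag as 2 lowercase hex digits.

Key decimal bytes [122, 54, 239, 57, 27] = 7a 36 ef 39 1b is 5 bytes > B = 3, so hash it first: H(key) = f3, then zero-pad to 3 bytes: K' = f3 00 00.
K' ⊕ ipad = c5 36 36.  K' ⊕ opad = af 5c 5c.
Inner input = (K'⊕ipad) ∥ m = c5 36 36 ∥ ab.
Inner hash: sum = 197+54+54+171 = 476; mod 256 = 220 → dc.
Outer input = (K'⊕opad) ∥ inner = af 5c 5c ∥ dc.
Outer hash (tag): sum = 175+92+92+220 = 579; mod 256 = 67 → 43.

43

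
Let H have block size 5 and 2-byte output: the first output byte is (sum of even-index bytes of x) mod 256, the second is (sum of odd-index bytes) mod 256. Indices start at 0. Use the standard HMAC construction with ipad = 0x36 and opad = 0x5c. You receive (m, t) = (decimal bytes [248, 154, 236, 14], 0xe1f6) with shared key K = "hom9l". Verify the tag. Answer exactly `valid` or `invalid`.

Key "hom9l" = 68 6f 6d 39 6c is exactly B = 5 bytes: K' = 68 6f 6d 39 6c.
K' ⊕ ipad = 5e 59 5b 0f 5a; K' ⊕ opad = 34 33 31 65 30.
Inner hash: even-index sum = 443 mod 256 = 187; odd-index sum = 588 mod 256 = 76 → bb 4c.
Outer hash (recomputed tag): even-index sum = 225 mod 256 = 225; odd-index sum = 339 mod 256 = 83 → e1 53.
Recomputed tag = e153; claimed = e1f6 → mismatch.

invalid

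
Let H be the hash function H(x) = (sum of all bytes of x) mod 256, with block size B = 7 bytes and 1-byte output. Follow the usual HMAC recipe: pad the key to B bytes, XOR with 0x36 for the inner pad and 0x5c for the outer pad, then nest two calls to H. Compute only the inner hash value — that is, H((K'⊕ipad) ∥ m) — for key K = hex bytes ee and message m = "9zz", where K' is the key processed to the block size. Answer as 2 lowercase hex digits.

49

Key hex bytes ee is 1 byte ≤ B = 7; zero-pad to 7 bytes: K' = ee 00 00 00 00 00 00.
K' ⊕ ipad = d8 36 36 36 36 36 36.
Inner input = d8 36 36 36 36 36 36 ∥ 39 7a 7a.
Inner hash: sum = 216+54+54+54+54+54+54+57+122+122 = 841; mod 256 = 73 → 49.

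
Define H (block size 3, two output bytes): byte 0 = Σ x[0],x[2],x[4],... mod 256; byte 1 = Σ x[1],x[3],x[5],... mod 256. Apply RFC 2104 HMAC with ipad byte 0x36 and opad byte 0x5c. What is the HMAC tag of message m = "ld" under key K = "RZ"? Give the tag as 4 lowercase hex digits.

Key "RZ" = 52 5a is 2 bytes ≤ B = 3; zero-pad to 3 bytes: K' = 52 5a 00.
K' ⊕ ipad = 64 6c 36.  K' ⊕ opad = 0e 06 5c.
Inner input = (K'⊕ipad) ∥ m = 64 6c 36 ∥ 6c 64.
Inner hash: even-index sum = 254 mod 256 = 254; odd-index sum = 216 mod 256 = 216 → fe d8.
Outer input = (K'⊕opad) ∥ inner = 0e 06 5c ∥ fe d8.
Outer hash (tag): even-index sum = 322 mod 256 = 66; odd-index sum = 260 mod 256 = 4 → 42 04.

4204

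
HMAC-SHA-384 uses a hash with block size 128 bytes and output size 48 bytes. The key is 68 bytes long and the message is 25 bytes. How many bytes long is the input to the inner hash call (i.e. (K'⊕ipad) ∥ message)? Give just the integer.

153

Key is 68 ≤ 128 bytes, zero-padded: |K'| = 128.
Inner input = (K'⊕ipad) ∥ m → 128 + 25 = 153 bytes.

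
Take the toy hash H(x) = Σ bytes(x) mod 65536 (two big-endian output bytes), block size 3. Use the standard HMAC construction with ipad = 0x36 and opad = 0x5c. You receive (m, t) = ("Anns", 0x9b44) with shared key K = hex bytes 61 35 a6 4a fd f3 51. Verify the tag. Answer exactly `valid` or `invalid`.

invalid

Key hex bytes 61 35 a6 4a fd f3 51 is 7 bytes > B = 3, so hash it first: H(key) = 03 c7, then zero-pad to 3 bytes: K' = 03 c7 00.
K' ⊕ ipad = 35 f1 36; K' ⊕ opad = 5f 9b 5c.
Inner hash: sum = 53+241+54+65+110+110+115 = 748 → 02 ec.
Outer hash (recomputed tag): sum = 95+155+92+2+236 = 580 → 02 44.
Recomputed tag = 0244; claimed = 9b44 → mismatch.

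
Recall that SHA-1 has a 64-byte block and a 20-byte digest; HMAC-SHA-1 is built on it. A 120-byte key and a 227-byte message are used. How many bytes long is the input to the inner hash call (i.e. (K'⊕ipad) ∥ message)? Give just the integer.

Key is 120 > 64 bytes, so it is hashed to 20 bytes then zero-padded to 64: |K'| = 64.
Inner input = (K'⊕ipad) ∥ m → 64 + 227 = 291 bytes.

291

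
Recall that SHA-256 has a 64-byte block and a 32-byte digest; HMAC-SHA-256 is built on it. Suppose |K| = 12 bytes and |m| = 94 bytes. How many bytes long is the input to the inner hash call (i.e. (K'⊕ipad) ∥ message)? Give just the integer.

158

Key is 12 ≤ 64 bytes, zero-padded: |K'| = 64.
Inner input = (K'⊕ipad) ∥ m → 64 + 94 = 158 bytes.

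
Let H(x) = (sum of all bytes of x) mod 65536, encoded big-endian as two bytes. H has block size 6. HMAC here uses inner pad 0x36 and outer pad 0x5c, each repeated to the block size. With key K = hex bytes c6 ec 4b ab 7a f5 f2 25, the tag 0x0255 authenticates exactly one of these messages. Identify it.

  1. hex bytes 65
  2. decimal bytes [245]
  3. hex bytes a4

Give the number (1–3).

2

Key hex bytes c6 ec 4b ab 7a f5 f2 25 is 8 bytes > B = 6, so hash it first: H(key) = 05 2e, then zero-pad to 6 bytes: K' = 05 2e 00 00 00 00.
K' ⊕ ipad = 33 18 36 36 36 36; K' ⊕ opad = 59 72 5c 5c 5c 5c.
m1: inner = H(33 18 36 36 36 36 65) = 01 88; tag = H(59 72 5c 5c 5c 5c 01 88) = 02c4
m2: inner = H(33 18 36 36 36 36 f5) = 02 18; tag = H(59 72 5c 5c 5c 5c 02 18) = 0255 ← matches
m3: inner = H(33 18 36 36 36 36 a4) = 01 c7; tag = H(59 72 5c 5c 5c 5c 01 c7) = 0303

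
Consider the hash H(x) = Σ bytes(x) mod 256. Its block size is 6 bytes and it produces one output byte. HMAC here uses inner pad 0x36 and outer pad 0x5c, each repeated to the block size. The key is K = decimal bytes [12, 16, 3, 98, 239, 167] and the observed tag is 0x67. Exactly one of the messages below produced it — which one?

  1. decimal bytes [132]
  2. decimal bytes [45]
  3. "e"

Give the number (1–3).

2

Key decimal bytes [12, 16, 3, 98, 239, 167] = 0c 10 03 62 ef a7 is exactly B = 6 bytes: K' = 0c 10 03 62 ef a7.
K' ⊕ ipad = 3a 26 35 54 d9 91; K' ⊕ opad = 50 4c 5f 3e b3 fb.
m1: inner = H(3a 26 35 54 d9 91 84) = d7; tag = H(50 4c 5f 3e b3 fb d7) = be
m2: inner = H(3a 26 35 54 d9 91 2d) = 80; tag = H(50 4c 5f 3e b3 fb 80) = 67 ← matches
m3: inner = H(3a 26 35 54 d9 91 65) = b8; tag = H(50 4c 5f 3e b3 fb b8) = 9f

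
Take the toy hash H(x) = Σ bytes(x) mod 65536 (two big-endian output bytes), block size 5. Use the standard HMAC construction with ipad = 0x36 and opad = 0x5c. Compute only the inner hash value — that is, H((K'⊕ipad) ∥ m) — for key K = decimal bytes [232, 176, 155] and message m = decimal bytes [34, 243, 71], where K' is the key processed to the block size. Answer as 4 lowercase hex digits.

03d9

Key decimal bytes [232, 176, 155] = e8 b0 9b is 3 bytes ≤ B = 5; zero-pad to 5 bytes: K' = e8 b0 9b 00 00.
K' ⊕ ipad = de 86 ad 36 36.
Inner input = de 86 ad 36 36 ∥ 22 f3 47.
Inner hash: sum = 222+134+173+54+54+34+243+71 = 985 → 03 d9.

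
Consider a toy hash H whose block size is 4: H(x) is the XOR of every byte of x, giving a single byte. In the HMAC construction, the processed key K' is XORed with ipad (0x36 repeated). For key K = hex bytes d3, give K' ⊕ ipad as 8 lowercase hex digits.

Key hex bytes d3 is 1 byte ≤ B = 4; zero-pad to 4 bytes: K' = d3 00 00 00.
XOR each byte with 0x36: d3⊕36=e5, 00⊕36=36, 00⊕36=36, 00⊕36=36.

e5363636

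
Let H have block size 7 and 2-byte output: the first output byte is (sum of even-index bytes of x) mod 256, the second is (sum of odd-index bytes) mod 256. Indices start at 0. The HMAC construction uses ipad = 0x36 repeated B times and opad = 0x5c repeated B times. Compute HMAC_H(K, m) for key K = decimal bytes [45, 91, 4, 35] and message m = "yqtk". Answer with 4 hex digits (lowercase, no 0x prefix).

2677

Key decimal bytes [45, 91, 4, 35] = 2d 5b 04 23 is 4 bytes ≤ B = 7; zero-pad to 7 bytes: K' = 2d 5b 04 23 00 00 00.
K' ⊕ ipad = 1b 6d 32 15 36 36 36.  K' ⊕ opad = 71 07 58 7f 5c 5c 5c.
Inner input = (K'⊕ipad) ∥ m = 1b 6d 32 15 36 36 36 ∥ 79 71 74 6b.
Inner hash: even-index sum = 405 mod 256 = 149; odd-index sum = 421 mod 256 = 165 → 95 a5.
Outer input = (K'⊕opad) ∥ inner = 71 07 58 7f 5c 5c 5c ∥ 95 a5.
Outer hash (tag): even-index sum = 550 mod 256 = 38; odd-index sum = 375 mod 256 = 119 → 26 77.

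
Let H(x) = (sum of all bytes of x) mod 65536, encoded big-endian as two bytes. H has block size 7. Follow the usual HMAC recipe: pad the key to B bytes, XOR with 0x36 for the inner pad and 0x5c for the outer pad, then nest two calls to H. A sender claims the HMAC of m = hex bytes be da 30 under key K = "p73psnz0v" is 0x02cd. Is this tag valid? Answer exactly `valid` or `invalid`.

valid

Key "p73psnz0v" = 70 37 33 70 73 6e 7a 30 76 is 9 bytes > B = 7, so hash it first: H(key) = 03 4b, then zero-pad to 7 bytes: K' = 03 4b 00 00 00 00 00.
K' ⊕ ipad = 35 7d 36 36 36 36 36; K' ⊕ opad = 5f 17 5c 5c 5c 5c 5c.
Inner hash: sum = 53+125+54+54+54+54+54+190+218+48 = 904 → 03 88.
Outer hash (recomputed tag): sum = 95+23+92+92+92+92+92+3+136 = 717 → 02 cd.
Recomputed tag = 02cd; claimed = 02cd → match.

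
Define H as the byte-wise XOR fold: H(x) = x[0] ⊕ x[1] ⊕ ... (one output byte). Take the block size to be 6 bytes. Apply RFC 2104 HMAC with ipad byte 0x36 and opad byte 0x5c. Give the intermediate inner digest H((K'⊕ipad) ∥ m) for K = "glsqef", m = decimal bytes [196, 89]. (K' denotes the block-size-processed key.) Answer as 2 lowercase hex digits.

Key "glsqef" = 67 6c 73 71 65 66 is exactly B = 6 bytes: K' = 67 6c 73 71 65 66.
K' ⊕ ipad = 51 5a 45 47 53 50.
Inner input = 51 5a 45 47 53 50 ∥ c4 59.
Inner hash: XOR 51⊕5a⊕45⊕47⊕53⊕50⊕c4⊕59 = 97.

97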